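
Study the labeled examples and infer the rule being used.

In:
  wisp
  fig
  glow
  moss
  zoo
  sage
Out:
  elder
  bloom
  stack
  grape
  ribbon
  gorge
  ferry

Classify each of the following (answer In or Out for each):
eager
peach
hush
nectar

Out, Out, In, Out

'In' ⟺ length ≤ 4.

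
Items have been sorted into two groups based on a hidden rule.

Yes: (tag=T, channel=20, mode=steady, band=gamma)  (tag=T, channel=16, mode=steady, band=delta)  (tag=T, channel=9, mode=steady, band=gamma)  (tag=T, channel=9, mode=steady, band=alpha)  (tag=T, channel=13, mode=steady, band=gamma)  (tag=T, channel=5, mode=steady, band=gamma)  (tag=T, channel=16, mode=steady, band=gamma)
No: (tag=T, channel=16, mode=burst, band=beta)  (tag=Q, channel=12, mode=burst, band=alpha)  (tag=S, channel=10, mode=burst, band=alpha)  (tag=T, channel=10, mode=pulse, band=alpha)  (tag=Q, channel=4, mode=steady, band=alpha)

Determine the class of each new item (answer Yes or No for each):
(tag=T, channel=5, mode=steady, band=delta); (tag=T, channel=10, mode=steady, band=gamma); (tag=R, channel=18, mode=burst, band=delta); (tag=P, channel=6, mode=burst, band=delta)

Yes, Yes, No, No

A rule that fits every label: mode is steady AND tag is T — true of each 'Yes' example, false of each 'No' one.
(tag=T, channel=5, mode=steady, band=delta): mode is steady, tag is T — checks out, so Yes.
(tag=T, channel=10, mode=steady, band=gamma): mode is steady, tag is T — checks out, so Yes.
(tag=R, channel=18, mode=burst, band=delta): mode is burst, tag is R — doesn't qualify, so No.
(tag=P, channel=6, mode=burst, band=delta): mode is burst, tag is P — doesn't qualify, so No.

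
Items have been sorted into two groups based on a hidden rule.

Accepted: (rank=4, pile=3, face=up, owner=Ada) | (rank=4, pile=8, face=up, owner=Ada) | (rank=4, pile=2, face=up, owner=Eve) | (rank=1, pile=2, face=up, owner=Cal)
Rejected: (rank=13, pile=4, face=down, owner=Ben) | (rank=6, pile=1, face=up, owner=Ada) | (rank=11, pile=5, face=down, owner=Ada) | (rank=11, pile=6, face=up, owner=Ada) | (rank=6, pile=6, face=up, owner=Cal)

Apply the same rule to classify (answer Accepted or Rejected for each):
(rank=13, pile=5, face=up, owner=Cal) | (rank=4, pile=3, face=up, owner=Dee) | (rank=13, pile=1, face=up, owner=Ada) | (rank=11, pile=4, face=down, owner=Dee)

A rule that fits every label: rank ≤ 4 — true of each 'Accepted' example, false of each 'Rejected' one.

Rejected, Accepted, Rejected, Rejected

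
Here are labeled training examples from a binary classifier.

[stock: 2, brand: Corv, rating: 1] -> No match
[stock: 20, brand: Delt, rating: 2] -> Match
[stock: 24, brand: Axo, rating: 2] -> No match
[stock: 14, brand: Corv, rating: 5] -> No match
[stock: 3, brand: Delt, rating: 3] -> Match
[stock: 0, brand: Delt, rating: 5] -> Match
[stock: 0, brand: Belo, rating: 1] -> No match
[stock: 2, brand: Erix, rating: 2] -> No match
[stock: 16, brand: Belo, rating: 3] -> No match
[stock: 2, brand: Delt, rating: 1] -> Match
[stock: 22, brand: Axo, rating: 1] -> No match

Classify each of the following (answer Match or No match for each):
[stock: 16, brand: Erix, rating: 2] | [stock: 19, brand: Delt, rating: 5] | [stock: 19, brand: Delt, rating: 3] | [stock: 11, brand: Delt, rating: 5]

No match, Match, Match, Match

Comparing the two groups points to one rule — brand is Delt.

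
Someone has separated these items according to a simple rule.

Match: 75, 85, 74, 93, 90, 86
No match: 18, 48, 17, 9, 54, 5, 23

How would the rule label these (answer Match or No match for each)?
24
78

'Match' ⟺ at least 74.
24: 24 < 74, does not fit → No match. 78: 78 ≥ 74, passes → Match.

No match, Match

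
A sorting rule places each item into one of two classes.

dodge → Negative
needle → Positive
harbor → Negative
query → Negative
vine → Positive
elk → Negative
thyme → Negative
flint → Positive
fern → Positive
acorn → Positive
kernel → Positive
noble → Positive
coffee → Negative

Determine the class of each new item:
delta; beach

All 'Positive' examples share one property — contains 'n' — and every 'Negative' example lacks it.
Negative: delta, since no 'n'.
Negative: beach, since no 'n'.

Negative, Negative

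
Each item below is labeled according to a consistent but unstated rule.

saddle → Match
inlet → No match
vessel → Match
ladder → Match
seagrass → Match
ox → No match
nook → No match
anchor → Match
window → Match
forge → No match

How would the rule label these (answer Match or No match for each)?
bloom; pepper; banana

'Match' ⟺ length ≥ 6.
bloom — length 5, hence No match.
pepper — length 6, hence Match.
banana — length 6, hence Match.

No match, Match, Match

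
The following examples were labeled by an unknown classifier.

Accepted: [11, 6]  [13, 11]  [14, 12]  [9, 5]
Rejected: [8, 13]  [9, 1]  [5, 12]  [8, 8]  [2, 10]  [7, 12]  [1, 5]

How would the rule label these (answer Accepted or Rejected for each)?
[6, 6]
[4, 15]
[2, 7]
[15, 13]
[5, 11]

Rejected, Rejected, Rejected, Accepted, Rejected

The simplest hypothesis consistent with all the labels is: first > second AND sum ≥ 12.
[6, 6]: 6 = 6, 6+6 = 12, does not fit → Rejected.
[4, 15]: 4 < 15, 4+15 = 19, does not fit → Rejected.
[2, 7]: 2 < 7, 2+7 = 9, does not fit → Rejected.
[15, 13]: 15 > 13, 15+13 = 28, has this property → Accepted.
[5, 11]: 5 < 11, 5+11 = 16, does not fit → Rejected.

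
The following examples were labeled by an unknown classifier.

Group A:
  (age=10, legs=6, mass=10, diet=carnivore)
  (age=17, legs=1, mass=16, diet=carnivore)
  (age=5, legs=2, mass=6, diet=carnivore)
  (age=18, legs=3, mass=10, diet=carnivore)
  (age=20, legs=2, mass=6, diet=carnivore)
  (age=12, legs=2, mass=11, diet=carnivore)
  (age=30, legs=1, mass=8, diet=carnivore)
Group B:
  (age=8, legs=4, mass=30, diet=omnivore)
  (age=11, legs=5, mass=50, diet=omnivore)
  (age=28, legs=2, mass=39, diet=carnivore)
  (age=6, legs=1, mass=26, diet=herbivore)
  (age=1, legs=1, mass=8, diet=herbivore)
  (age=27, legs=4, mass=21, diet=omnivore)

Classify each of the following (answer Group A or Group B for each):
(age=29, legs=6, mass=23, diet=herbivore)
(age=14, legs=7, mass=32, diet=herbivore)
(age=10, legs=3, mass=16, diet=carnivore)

Group B, Group B, Group A

One predicate separates the groups cleanly: diet is carnivore AND mass ≤ 16.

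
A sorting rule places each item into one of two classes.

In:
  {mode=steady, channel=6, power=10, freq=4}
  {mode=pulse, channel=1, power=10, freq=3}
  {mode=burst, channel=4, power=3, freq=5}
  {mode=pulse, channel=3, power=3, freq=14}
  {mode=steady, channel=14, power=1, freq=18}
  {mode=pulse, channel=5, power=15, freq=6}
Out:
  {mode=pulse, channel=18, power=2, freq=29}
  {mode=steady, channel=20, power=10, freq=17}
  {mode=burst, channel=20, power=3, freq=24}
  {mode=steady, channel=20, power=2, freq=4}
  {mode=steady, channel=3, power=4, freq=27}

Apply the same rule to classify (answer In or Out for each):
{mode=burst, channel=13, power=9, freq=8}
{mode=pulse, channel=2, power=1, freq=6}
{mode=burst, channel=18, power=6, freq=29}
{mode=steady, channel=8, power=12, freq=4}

The rule appears to be: freq ≤ 18 AND channel ≤ 14.
{mode=burst, channel=13, power=9, freq=8}: freq = 8, channel = 13 — meets the rule, so In.
{mode=pulse, channel=2, power=1, freq=6}: freq = 6, channel = 2 — meets the rule, so In.
{mode=burst, channel=18, power=6, freq=29}: freq = 29, channel = 18 — does not fit, so Out.
{mode=steady, channel=8, power=12, freq=4}: freq = 4, channel = 8 — meets the rule, so In.

In, In, Out, In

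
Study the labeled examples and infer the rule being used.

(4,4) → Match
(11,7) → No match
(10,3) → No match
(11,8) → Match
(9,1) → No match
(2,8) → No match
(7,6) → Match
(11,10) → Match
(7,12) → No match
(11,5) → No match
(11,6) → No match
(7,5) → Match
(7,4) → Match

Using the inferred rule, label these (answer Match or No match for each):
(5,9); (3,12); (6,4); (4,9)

No match, No match, Match, No match

The pattern is that an item is 'Match' exactly when: |first − second| ≤ 3.
(5,9) → |5−9| = 4 → No match. (3,12) → |3−12| = 9 → No match. (6,4) → |6−4| = 2 → Match. (4,9) → |4−9| = 5 → No match.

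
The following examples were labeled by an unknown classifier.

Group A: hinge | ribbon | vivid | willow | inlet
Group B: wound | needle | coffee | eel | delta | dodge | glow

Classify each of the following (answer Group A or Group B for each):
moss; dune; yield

Group B, Group B, Group A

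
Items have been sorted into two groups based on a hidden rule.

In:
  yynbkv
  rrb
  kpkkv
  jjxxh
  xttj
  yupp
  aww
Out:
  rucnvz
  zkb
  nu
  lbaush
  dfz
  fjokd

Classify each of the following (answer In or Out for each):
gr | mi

The pattern is that an item is 'In' exactly when: has a double letter.
gr — no doubled letter, hence Out. mi — no doubled letter, hence Out.

Out, Out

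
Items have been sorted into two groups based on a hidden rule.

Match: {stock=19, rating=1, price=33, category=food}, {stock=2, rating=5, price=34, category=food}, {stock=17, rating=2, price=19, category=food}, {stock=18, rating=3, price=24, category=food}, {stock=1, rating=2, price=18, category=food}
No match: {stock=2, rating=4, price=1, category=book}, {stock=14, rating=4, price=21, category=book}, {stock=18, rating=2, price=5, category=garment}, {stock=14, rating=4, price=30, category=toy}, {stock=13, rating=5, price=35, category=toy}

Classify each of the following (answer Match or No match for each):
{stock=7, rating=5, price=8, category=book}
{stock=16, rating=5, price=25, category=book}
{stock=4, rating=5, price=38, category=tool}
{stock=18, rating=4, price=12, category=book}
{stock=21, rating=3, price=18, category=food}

No match, No match, No match, No match, Match

Looking at the examples, the only property every 'Match' case has and every 'No match' case lacks is: category is food.
{stock=7, rating=5, price=8, category=book} → category is book → No match.
{stock=16, rating=5, price=25, category=book} → category is book → No match.
{stock=4, rating=5, price=38, category=tool} → category is tool → No match.
{stock=18, rating=4, price=12, category=book} → category is book → No match.
{stock=21, rating=3, price=18, category=food} → category is food → Match.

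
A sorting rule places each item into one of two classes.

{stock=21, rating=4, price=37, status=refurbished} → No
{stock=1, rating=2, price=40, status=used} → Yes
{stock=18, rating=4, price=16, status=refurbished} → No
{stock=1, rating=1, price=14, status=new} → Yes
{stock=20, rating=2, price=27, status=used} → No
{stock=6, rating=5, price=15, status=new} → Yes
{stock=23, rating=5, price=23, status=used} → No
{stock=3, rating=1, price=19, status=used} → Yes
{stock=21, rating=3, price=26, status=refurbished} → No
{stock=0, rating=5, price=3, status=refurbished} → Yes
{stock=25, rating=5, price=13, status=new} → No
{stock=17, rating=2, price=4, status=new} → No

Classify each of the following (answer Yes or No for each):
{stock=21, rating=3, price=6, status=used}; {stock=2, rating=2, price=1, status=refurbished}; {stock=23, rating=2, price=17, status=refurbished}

One predicate separates the groups cleanly: stock ≤ 6.

No, Yes, No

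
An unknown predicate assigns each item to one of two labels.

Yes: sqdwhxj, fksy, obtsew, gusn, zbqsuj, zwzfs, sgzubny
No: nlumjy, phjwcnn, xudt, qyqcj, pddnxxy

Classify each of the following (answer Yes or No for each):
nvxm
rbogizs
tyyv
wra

No, Yes, No, No

The distinguishing property — contains 's' — holds for all the 'Yes' cases and none of the 'No' cases.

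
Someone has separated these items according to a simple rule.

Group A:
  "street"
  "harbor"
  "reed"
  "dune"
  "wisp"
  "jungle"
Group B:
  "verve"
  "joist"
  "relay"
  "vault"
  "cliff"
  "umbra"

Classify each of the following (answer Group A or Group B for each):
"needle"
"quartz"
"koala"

Group A, Group A, Group B

'Group A' ⟺ even length.
"needle" — length 6, hence Group A. "quartz" — length 6, hence Group A. "koala" — length 5, hence Group B.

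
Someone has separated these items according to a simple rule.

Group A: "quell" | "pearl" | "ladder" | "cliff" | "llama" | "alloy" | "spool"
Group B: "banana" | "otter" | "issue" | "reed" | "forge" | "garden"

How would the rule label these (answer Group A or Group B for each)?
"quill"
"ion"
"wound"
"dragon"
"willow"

Group A, Group B, Group B, Group B, Group A

The pattern is that an item is 'Group A' exactly when: contains 'l'.
Group A: "quill", since has 'l'. Group B: "ion", since no 'l'. Group B: "wound", since no 'l'. Group B: "dragon", since no 'l'. Group A: "willow", since has 'l'.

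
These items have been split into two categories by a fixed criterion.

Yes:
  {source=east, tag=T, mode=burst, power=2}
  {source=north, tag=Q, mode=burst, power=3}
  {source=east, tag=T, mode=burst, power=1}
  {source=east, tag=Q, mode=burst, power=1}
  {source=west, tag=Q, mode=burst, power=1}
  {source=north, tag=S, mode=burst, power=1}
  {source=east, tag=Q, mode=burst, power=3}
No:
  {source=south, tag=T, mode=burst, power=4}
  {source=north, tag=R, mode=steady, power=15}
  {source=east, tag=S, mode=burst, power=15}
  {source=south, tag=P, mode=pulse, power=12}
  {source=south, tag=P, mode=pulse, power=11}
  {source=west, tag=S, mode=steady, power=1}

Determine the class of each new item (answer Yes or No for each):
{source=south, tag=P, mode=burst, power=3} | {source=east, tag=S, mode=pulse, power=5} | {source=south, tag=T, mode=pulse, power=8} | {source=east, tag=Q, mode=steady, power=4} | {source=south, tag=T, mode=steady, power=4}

Yes, No, No, No, No

The common property of the 'Yes' items is: mode is burst AND power ≤ 3. No 'No' item has it.
{source=south, tag=P, mode=burst, power=3} → mode is burst, power = 3 → Yes. {source=east, tag=S, mode=pulse, power=5} → mode is pulse, power = 5 → No. {source=south, tag=T, mode=pulse, power=8} → mode is pulse, power = 8 → No. {source=east, tag=Q, mode=steady, power=4} → mode is steady, power = 4 → No. {source=south, tag=T, mode=steady, power=4} → mode is steady, power = 4 → No.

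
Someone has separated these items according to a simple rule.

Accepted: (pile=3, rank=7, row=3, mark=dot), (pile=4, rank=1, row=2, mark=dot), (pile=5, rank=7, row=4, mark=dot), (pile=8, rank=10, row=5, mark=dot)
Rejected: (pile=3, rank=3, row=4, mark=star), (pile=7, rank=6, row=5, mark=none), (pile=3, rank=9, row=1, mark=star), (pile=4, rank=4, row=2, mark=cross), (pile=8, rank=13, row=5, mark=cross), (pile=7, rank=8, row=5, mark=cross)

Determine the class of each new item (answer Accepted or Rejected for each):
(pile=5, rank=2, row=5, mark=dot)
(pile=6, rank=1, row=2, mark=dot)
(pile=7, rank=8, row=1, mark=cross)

A rule that fits every label: mark is dot — true of each 'Accepted' example, false of each 'Rejected' one.
(pile=5, rank=2, row=5, mark=dot): mark is dot, matches → Accepted.
(pile=6, rank=1, row=2, mark=dot): mark is dot, matches → Accepted.
(pile=7, rank=8, row=1, mark=cross): mark is cross, doesn't match → Rejected.

Accepted, Accepted, Rejected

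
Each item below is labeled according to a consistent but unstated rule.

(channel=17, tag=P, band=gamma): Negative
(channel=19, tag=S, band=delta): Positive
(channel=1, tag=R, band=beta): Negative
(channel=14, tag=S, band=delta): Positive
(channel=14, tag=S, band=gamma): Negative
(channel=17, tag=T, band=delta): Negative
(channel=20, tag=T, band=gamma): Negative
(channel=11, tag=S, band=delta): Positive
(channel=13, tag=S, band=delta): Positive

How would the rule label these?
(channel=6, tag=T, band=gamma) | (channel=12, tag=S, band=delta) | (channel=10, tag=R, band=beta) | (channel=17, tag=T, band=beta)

Negative, Positive, Negative, Negative

The pattern is that an item is 'Positive' exactly when: band is delta AND tag is S.
(channel=6, tag=T, band=gamma) → band is gamma, tag is T → Negative.
(channel=12, tag=S, band=delta) → band is delta, tag is S → Positive.
(channel=10, tag=R, band=beta) → band is beta, tag is R → Negative.
(channel=17, tag=T, band=beta) → band is beta, tag is T → Negative.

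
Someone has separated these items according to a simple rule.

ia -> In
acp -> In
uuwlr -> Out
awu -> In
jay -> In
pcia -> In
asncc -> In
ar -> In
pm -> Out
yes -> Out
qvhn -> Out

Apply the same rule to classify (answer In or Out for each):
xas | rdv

Rule: contains 'a'. This holds for each 'In' example and fails for each 'Out' one.
xas: has 'a', matches → In. rdv: no 'a', fails the rule → Out.

In, Out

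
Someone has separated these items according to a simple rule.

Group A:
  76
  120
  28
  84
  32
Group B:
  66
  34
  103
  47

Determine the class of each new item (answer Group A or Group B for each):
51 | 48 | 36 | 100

Group B, Group A, Group A, Group A

The rule appears to be: multiple of 4.
51: 51 = 4·12 + 3, lacks this property → Group B.
48: 48 = 4·12, qualifies → Group A.
36: 36 = 4·9, qualifies → Group A.
100: 100 = 4·25, qualifies → Group A.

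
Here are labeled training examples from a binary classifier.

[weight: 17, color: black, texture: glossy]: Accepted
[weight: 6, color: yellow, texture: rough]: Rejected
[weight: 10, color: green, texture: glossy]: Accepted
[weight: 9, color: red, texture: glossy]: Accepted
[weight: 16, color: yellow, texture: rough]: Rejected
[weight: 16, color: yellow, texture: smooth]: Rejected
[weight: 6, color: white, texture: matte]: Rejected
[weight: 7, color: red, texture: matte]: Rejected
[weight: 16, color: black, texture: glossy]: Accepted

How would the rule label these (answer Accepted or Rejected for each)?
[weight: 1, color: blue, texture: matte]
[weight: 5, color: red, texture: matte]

A rule that fits every label: texture is glossy — true of each 'Accepted' example, false of each 'Rejected' one.
[weight: 1, color: blue, texture: matte]: Rejected (texture is matte).
[weight: 5, color: red, texture: matte]: Rejected (texture is matte).

Rejected, Rejected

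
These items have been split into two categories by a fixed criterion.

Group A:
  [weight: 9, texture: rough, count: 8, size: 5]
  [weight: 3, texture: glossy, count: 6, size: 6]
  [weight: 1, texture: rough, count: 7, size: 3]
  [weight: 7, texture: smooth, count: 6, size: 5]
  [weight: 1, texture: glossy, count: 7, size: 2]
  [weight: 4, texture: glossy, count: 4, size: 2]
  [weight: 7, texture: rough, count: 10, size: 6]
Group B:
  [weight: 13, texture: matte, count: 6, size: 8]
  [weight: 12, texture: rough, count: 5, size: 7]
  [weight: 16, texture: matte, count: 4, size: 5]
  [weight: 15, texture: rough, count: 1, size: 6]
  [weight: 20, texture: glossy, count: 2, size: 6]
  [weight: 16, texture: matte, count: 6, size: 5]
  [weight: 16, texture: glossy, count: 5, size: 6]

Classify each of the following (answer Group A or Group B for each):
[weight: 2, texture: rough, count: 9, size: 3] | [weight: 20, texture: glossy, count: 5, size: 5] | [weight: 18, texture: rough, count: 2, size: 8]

Group A, Group B, Group B

Rule: weight ≤ 9. This holds for each 'Group A' example and fails for each 'Group B' one.
[weight: 2, texture: rough, count: 9, size: 3]: Group A (weight = 2).
[weight: 20, texture: glossy, count: 5, size: 5]: Group B (weight = 20).
[weight: 18, texture: rough, count: 2, size: 8]: Group B (weight = 18).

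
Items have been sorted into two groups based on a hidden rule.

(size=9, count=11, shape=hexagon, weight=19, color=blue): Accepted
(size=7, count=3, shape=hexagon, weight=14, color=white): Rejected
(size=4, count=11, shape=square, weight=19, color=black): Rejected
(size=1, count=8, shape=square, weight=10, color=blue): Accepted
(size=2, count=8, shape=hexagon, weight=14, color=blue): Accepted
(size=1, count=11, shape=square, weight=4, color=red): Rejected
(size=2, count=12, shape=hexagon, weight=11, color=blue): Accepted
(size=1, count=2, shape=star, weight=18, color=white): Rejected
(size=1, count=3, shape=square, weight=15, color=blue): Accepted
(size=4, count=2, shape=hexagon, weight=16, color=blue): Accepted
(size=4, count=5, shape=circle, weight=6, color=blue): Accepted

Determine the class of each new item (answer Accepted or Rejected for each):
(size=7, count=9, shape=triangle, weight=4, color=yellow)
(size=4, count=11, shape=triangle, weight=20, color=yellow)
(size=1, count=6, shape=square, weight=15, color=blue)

'Accepted' ⟺ color is blue.
Rejected: (size=7, count=9, shape=triangle, weight=4, color=yellow), since color is yellow. Rejected: (size=4, count=11, shape=triangle, weight=20, color=yellow), since color is yellow. Accepted: (size=1, count=6, shape=square, weight=15, color=blue), since color is blue.

Rejected, Rejected, Accepted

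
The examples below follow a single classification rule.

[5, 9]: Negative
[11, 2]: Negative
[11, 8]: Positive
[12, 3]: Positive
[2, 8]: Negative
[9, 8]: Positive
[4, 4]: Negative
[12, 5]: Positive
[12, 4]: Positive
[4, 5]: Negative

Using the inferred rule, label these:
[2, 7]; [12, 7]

Negative, Positive

The pattern is that an item is 'Positive' exactly when: sum ≥ 15.
[2, 7]: 2+7 = 9 — does not pass, so Negative.
[12, 7]: 12+7 = 19 — checks out, so Positive.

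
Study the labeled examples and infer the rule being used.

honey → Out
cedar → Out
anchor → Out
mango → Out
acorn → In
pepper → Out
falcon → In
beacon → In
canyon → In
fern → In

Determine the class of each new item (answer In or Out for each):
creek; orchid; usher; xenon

Out, Out, Out, In

Looking at the examples, the only property every 'In' case has and every 'Out' case lacks is: ends with 'n'.
creek — ends with 'k', hence Out. orchid — ends with 'd', hence Out. usher — ends with 'r', hence Out. xenon — ends with 'n', hence In.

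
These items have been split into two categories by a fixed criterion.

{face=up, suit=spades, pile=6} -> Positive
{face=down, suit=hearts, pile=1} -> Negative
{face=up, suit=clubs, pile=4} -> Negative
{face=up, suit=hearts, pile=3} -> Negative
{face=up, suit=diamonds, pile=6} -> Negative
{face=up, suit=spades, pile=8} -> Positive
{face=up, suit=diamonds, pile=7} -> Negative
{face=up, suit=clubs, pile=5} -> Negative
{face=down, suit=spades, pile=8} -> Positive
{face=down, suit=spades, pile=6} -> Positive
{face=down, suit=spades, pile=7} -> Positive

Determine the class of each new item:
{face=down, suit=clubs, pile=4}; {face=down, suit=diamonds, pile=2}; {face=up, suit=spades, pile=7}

Negative, Negative, Positive

The distinguishing property — suit is spades — holds for all the 'Positive' cases and none of the 'Negative' cases.
{face=down, suit=clubs, pile=4}: Negative (suit is clubs). {face=down, suit=diamonds, pile=2}: Negative (suit is diamonds). {face=up, suit=spades, pile=7}: Positive (suit is spades).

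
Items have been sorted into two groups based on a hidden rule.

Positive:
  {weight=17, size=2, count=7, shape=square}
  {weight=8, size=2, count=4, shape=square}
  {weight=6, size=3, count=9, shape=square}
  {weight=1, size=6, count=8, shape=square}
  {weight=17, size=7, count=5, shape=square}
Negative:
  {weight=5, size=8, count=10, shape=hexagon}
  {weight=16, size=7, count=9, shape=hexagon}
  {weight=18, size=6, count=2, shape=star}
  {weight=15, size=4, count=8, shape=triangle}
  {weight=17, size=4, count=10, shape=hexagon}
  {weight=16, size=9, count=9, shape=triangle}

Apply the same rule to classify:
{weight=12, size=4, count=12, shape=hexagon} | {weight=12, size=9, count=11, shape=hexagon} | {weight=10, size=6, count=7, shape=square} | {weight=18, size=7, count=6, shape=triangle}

Negative, Negative, Positive, Negative

The distinguishing property — shape is square — holds for all the 'Positive' cases and none of the 'Negative' cases.
Negative: {weight=12, size=4, count=12, shape=hexagon}, since shape is hexagon. Negative: {weight=12, size=9, count=11, shape=hexagon}, since shape is hexagon. Positive: {weight=10, size=6, count=7, shape=square}, since shape is square. Negative: {weight=18, size=7, count=6, shape=triangle}, since shape is triangle.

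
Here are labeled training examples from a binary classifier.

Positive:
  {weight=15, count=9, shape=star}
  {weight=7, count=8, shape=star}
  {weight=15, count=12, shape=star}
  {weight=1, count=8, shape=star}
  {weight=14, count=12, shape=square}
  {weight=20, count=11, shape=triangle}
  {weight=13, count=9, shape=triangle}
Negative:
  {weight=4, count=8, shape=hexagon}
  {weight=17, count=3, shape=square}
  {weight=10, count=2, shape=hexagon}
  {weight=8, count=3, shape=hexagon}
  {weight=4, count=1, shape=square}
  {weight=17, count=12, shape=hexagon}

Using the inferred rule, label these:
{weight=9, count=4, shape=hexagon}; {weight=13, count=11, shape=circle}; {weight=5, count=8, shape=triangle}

Negative, Positive, Positive

The common property of the 'Positive' items is: shape is not hexagon AND count ≥ 8. No 'Negative' item has it.
{weight=9, count=4, shape=hexagon}: Negative (shape is hexagon, count = 4). {weight=13, count=11, shape=circle}: Positive (shape is circle, count = 11). {weight=5, count=8, shape=triangle}: Positive (shape is triangle, count = 8).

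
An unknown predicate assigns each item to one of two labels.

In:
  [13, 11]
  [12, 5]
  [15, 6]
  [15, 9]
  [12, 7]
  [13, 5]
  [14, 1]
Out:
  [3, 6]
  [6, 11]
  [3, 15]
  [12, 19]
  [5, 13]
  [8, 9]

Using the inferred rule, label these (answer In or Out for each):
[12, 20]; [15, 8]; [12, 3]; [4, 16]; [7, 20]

Out, In, In, Out, Out

A rule that fits every label: first > second — true of each 'In' example, false of each 'Out' one.
[12, 20] — 12 < 20, hence Out. [15, 8] — 15 > 8, hence In. [12, 3] — 12 > 3, hence In. [4, 16] — 4 < 16, hence Out. [7, 20] — 7 < 20, hence Out.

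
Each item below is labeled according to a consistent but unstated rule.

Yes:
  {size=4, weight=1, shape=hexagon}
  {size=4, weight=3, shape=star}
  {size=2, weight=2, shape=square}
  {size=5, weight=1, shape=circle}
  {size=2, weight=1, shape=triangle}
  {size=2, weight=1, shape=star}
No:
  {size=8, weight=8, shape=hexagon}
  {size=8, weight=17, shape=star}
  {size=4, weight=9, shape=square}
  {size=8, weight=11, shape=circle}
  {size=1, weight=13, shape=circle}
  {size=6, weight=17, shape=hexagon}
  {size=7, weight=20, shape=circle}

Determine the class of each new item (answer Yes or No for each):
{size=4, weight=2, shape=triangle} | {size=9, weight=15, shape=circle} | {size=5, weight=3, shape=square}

One predicate separates the groups cleanly: weight ≤ 3.

Yes, No, Yes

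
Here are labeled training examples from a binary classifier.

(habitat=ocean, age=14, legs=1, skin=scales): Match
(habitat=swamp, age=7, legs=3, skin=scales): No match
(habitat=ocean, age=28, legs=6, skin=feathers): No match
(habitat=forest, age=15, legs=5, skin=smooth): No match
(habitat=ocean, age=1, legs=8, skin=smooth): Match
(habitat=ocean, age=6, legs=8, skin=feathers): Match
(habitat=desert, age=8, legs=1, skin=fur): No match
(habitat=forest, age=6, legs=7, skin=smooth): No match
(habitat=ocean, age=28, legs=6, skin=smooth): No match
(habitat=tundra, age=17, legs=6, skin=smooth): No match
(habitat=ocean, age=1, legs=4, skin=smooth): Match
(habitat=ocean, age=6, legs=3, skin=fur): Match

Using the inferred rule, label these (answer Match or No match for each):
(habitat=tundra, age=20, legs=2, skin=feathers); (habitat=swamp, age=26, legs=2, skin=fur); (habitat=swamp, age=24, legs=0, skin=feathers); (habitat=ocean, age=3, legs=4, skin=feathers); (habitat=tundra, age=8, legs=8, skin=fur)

The simplest hypothesis consistent with all the labels is: habitat is ocean AND age ≤ 14.
(habitat=tundra, age=20, legs=2, skin=feathers): No match (habitat is tundra, age = 20).
(habitat=swamp, age=26, legs=2, skin=fur): No match (habitat is swamp, age = 26).
(habitat=swamp, age=24, legs=0, skin=feathers): No match (habitat is swamp, age = 24).
(habitat=ocean, age=3, legs=4, skin=feathers): Match (habitat is ocean, age = 3).
(habitat=tundra, age=8, legs=8, skin=fur): No match (habitat is tundra, age = 8).

No match, No match, No match, Match, No match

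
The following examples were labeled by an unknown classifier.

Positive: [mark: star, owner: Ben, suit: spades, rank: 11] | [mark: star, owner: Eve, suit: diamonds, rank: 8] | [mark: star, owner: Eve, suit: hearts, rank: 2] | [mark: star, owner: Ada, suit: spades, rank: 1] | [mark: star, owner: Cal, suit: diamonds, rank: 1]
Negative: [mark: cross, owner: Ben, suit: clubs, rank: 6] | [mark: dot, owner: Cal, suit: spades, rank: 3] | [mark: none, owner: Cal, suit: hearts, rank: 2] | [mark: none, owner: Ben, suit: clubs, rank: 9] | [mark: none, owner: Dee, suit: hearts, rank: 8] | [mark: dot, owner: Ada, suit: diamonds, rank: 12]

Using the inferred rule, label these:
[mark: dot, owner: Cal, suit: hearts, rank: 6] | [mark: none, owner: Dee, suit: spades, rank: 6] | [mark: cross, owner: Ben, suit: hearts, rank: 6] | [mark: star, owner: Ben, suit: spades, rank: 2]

Negative, Negative, Negative, Positive

Every 'Positive' example satisfies: mark is star. None of the 'Negative' examples do.
[mark: dot, owner: Cal, suit: hearts, rank: 6] — mark is dot, hence Negative. [mark: none, owner: Dee, suit: spades, rank: 6] — mark is none, hence Negative. [mark: cross, owner: Ben, suit: hearts, rank: 6] — mark is cross, hence Negative. [mark: star, owner: Ben, suit: spades, rank: 2] — mark is star, hence Positive.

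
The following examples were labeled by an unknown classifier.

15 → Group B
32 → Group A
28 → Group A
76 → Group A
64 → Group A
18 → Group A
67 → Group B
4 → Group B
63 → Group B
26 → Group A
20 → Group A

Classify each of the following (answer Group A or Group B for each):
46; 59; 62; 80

Group A, Group B, Group A, Group A

A rule that fits every label: even AND at least 15 — true of each 'Group A' example, false of each 'Group B' one.
46: 46 is even, 46 ≥ 15, has this property → Group A. 59: 59 is odd, 59 ≥ 15, doesn't match → Group B. 62: 62 is even, 62 ≥ 15, has this property → Group A. 80: 80 is even, 80 ≥ 15, has this property → Group A.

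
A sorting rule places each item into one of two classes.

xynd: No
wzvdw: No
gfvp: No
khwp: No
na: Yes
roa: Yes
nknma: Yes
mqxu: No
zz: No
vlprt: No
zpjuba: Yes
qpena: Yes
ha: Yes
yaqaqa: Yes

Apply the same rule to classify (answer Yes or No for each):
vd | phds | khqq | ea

The simplest hypothesis consistent with all the labels is: contains 'a'.
vd: No (no 'a'). phds: No (no 'a'). khqq: No (no 'a'). ea: Yes (has 'a').

No, No, No, Yes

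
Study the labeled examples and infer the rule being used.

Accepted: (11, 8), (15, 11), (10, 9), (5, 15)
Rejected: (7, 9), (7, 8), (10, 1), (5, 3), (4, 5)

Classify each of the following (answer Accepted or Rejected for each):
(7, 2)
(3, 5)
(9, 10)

A rule that fits every label: sum ≥ 19 — true of each 'Accepted' example, false of each 'Rejected' one.
(7, 2): Rejected (7+2 = 9). (3, 5): Rejected (3+5 = 8). (9, 10): Accepted (9+10 = 19).

Rejected, Rejected, Accepted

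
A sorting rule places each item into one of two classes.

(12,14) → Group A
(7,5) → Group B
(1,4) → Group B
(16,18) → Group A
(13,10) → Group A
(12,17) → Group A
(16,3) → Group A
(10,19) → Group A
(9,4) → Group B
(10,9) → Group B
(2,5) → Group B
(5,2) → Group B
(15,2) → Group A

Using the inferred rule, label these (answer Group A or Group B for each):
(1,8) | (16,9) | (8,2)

Group B, Group A, Group B

Every 'Group A' example satisfies: max ≥ 12. None of the 'Group B' examples do.
(1,8): Group B (max 8).
(16,9): Group A (max 16).
(8,2): Group B (max 8).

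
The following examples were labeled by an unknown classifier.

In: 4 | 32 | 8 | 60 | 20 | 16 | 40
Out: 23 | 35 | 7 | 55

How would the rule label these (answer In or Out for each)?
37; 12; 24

A rule that fits every label: even — true of each 'In' example, false of each 'Out' one.
37: 37 is odd, fails the rule → Out.
12: 12 is even, qualifies → In.
24: 24 is even, qualifies → In.

Out, In, In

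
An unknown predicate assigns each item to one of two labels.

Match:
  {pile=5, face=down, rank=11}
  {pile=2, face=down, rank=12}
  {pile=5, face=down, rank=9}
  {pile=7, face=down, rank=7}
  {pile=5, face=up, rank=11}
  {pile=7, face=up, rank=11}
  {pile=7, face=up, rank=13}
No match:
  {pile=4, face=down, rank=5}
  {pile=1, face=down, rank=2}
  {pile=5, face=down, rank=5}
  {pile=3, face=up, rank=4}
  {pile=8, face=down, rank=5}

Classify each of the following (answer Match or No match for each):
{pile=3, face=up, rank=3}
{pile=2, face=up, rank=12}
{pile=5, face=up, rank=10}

No match, Match, Match

The classifier is using: rank ≥ 7.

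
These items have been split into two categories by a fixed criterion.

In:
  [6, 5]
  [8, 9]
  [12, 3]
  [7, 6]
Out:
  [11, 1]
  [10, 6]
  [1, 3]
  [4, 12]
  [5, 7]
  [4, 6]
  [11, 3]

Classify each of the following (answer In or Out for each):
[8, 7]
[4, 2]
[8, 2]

The pattern is that an item is 'In' exactly when: sum is odd.
In: [8, 7], since 8+7 = 15. Out: [4, 2], since 4+2 = 6. Out: [8, 2], since 8+2 = 10.

In, Out, Out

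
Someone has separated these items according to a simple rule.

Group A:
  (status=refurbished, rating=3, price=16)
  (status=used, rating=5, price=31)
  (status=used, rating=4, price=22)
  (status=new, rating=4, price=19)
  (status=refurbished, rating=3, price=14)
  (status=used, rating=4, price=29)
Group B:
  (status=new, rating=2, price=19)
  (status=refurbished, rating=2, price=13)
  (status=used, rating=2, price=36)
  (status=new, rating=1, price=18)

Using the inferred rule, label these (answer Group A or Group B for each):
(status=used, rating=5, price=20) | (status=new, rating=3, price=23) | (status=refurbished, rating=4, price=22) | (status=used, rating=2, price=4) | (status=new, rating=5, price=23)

Group A, Group A, Group A, Group B, Group A

The classifier is using: rating ≥ 3.
(status=used, rating=5, price=20) — rating = 5, hence Group A. (status=new, rating=3, price=23) — rating = 3, hence Group A. (status=refurbished, rating=4, price=22) — rating = 4, hence Group A. (status=used, rating=2, price=4) — rating = 2, hence Group B. (status=new, rating=5, price=23) — rating = 5, hence Group A.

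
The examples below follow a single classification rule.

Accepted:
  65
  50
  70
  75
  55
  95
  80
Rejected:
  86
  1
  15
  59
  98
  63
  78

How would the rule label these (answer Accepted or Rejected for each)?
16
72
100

All 'Accepted' examples share one property — multiple of 5 AND at least 50 — and every 'Rejected' example lacks it.
16 → 16 = 5·3 + 1, 16 < 50 → Rejected.
72 → 72 = 5·14 + 2, 72 ≥ 50 → Rejected.
100 → 100 = 5·20, 100 ≥ 50 → Accepted.

Rejected, Rejected, Accepted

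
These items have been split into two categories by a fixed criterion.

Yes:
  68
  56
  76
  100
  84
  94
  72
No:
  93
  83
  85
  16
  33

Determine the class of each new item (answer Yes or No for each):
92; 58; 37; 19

Rule: even AND at least 33. This holds for each 'Yes' example and fails for each 'No' one.
92 — 92 is even, 92 ≥ 33, hence Yes. 58 — 58 is even, 58 ≥ 33, hence Yes. 37 — 37 is odd, 37 ≥ 33, hence No. 19 — 19 is odd, 19 < 33, hence No.

Yes, Yes, No, No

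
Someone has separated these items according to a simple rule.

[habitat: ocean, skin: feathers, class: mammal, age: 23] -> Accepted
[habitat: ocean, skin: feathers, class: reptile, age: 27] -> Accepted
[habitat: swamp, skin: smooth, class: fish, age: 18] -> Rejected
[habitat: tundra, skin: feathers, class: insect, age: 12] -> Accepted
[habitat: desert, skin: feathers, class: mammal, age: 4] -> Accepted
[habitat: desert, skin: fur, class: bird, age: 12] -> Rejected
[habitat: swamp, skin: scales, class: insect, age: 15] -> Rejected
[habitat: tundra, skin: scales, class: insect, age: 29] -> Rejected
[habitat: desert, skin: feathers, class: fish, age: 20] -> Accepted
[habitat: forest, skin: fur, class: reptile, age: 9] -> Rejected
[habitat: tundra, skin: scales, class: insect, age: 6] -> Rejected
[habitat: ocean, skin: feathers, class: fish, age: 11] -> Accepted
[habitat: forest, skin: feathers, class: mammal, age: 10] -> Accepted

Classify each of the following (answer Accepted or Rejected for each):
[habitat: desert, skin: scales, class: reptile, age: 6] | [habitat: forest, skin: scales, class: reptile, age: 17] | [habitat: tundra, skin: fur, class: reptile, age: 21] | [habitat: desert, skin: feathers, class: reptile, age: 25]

All 'Accepted' examples share one property — skin is feathers — and every 'Rejected' example lacks it.
[habitat: desert, skin: scales, class: reptile, age: 6]: skin is scales, fails the rule → Rejected.
[habitat: forest, skin: scales, class: reptile, age: 17]: skin is scales, fails the rule → Rejected.
[habitat: tundra, skin: fur, class: reptile, age: 21]: skin is fur, fails the rule → Rejected.
[habitat: desert, skin: feathers, class: reptile, age: 25]: skin is feathers, satisfies this → Accepted.

Rejected, Rejected, Rejected, Accepted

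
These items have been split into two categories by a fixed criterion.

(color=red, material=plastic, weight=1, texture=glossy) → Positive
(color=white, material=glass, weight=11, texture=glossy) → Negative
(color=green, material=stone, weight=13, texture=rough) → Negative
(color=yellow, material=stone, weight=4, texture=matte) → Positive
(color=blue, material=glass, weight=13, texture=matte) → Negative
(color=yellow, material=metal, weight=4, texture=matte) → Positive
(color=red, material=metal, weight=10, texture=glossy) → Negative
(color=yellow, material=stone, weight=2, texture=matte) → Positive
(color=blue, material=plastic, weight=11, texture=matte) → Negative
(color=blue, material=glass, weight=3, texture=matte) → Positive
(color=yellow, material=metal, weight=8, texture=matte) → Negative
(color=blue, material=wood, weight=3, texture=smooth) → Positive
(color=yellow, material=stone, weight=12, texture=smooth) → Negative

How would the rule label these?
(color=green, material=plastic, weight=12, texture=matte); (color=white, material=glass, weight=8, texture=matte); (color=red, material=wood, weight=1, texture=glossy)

Negative, Negative, Positive

Every 'Positive' example satisfies: weight ≤ 4. None of the 'Negative' examples do.
Negative: (color=green, material=plastic, weight=12, texture=matte), since weight = 12. Negative: (color=white, material=glass, weight=8, texture=matte), since weight = 8. Positive: (color=red, material=wood, weight=1, texture=glossy), since weight = 1.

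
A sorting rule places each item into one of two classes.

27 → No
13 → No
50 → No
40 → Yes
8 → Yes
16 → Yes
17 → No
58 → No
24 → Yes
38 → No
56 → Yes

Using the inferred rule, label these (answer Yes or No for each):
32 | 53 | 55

All 'Yes' examples share one property — multiple of 4 — and every 'No' example lacks it.
32 — 32 = 4·8, hence Yes.
53 — 53 = 4·13 + 1, hence No.
55 — 55 = 4·13 + 3, hence No.

Yes, No, No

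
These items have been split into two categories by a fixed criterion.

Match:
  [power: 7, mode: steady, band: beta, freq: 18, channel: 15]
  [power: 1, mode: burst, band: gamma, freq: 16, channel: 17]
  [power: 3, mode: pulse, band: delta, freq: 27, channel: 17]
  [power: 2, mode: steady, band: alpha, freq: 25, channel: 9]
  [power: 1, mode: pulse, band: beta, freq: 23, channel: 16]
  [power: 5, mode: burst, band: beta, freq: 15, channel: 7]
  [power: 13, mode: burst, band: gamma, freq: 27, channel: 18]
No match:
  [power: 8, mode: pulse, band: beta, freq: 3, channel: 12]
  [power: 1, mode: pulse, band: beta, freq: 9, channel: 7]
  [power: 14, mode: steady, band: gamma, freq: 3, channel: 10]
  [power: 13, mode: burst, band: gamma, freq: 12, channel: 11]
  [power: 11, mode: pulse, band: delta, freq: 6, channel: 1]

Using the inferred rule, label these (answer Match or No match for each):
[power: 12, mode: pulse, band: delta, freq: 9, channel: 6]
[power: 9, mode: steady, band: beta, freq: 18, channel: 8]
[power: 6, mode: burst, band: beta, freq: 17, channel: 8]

No match, Match, Match

One predicate separates the groups cleanly: freq ≥ 15.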